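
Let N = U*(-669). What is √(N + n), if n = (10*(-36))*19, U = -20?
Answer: 2*√1635 ≈ 80.870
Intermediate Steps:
n = -6840 (n = -360*19 = -6840)
N = 13380 (N = -20*(-669) = 13380)
√(N + n) = √(13380 - 6840) = √6540 = 2*√1635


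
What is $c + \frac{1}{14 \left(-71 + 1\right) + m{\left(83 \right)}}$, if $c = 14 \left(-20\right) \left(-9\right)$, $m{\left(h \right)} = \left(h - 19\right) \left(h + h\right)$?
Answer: $\frac{24302881}{9644} \approx 2520.0$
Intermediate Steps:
$m{\left(h \right)} = 2 h \left(-19 + h\right)$ ($m{\left(h \right)} = \left(h - 19\right) 2 h = \left(-19 + h\right) 2 h = 2 h \left(-19 + h\right)$)
$c = 2520$ ($c = \left(-280\right) \left(-9\right) = 2520$)
$c + \frac{1}{14 \left(-71 + 1\right) + m{\left(83 \right)}} = 2520 + \frac{1}{14 \left(-71 + 1\right) + 2 \cdot 83 \left(-19 + 83\right)} = 2520 + \frac{1}{14 \left(-70\right) + 2 \cdot 83 \cdot 64} = 2520 + \frac{1}{-980 + 10624} = 2520 + \frac{1}{9644} = \frac{24302881}{9644}$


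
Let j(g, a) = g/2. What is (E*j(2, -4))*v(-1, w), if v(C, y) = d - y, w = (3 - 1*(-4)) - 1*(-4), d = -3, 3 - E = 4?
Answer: 14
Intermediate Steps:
j(g, a) = g/2 (j(g, a) = g*(1/2) = g/2)
E = -1 (E = 3 - 1*4 = 3 - 4 = -1)
w = 11 (w = (3 + 4) + 4 = 7 + 4 = 11)
v(C, y) = -3 - y
(E*j(2, -4))*v(-1, w) = (-2/2)*(-3 - 1*11) = (-1*1)*(-3 - 11) = -1*(-14) = 14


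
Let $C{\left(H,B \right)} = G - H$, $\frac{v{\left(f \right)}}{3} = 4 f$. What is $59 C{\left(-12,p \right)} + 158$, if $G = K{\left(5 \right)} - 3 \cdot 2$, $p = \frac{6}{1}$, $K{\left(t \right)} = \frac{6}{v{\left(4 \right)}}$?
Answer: $\frac{4155}{8} \approx 519.38$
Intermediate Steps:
$v{\left(f \right)} = 12 f$ ($v{\left(f \right)} = 3 \cdot 4 f = 12 f$)
$K{\left(t \right)} = \frac{1}{8}$ ($K{\left(t \right)} = \frac{6}{12 \cdot 4} = \frac{6}{48} = 6 \cdot \frac{1}{48} = \frac{1}{8}$)
$p = 6$ ($p = 6 \cdot 1 = 6$)
$G = - \frac{47}{8}$ ($G = \frac{1}{8} - 3 \cdot 2 = \frac{1}{8} - 6 = - \frac{47}{8} \approx -5.875$)
$C{\left(H,B \right)} = - \frac{47}{8} - H$
$59 C{\left(-12,p \right)} + 158 = 59 \left(- \frac{47}{8} - -12\right) + 158 = 59 \left(- \frac{47}{8} + 12\right) + 158 = 59 \cdot \frac{49}{8} + 158 = \frac{2891}{8} + 158 = \frac{4155}{8}$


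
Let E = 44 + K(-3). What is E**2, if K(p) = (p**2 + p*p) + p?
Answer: 3481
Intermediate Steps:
K(p) = p + 2*p**2 (K(p) = (p**2 + p**2) + p = 2*p**2 + p = p + 2*p**2)
E = 59 (E = 44 - 3*(1 + 2*(-3)) = 44 - 3*(1 - 6) = 44 - 3*(-5) = 44 + 15 = 59)
E**2 = 59**2 = 3481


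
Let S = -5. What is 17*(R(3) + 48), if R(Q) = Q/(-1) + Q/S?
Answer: 3774/5 ≈ 754.80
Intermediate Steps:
R(Q) = -6*Q/5 (R(Q) = Q/(-1) + Q/(-5) = Q*(-1) + Q*(-⅕) = -Q - Q/5 = -6*Q/5)
17*(R(3) + 48) = 17*(-6/5*3 + 48) = 17*(-18/5 + 48) = 17*(222/5) = 3774/5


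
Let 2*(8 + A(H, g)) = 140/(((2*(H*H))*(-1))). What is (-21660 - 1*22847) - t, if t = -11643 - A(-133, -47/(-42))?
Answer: -83067549/2527 ≈ -32872.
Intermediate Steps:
A(H, g) = -8 - 35/H² (A(H, g) = -8 + (140/(((2*(H*H))*(-1))))/2 = -8 + (140/(((2*H²)*(-1))))/2 = -8 + (140/((-2*H²)))/2 = -8 + (140*(-1/(2*H²)))/2 = -8 + (-70/H²)/2 = -8 - 35/H²)
t = -29401640/2527 (t = -11643 - (-8 - 35/(-133)²) = -11643 - (-8 - 35*1/17689) = -11643 - (-8 - 5/2527) = -11643 - 1*(-20221/2527) = -11643 + 20221/2527 = -29401640/2527 ≈ -11635.)
(-21660 - 1*22847) - t = (-21660 - 1*22847) - 1*(-29401640/2527) = (-21660 - 22847) + 29401640/2527 = -44507 + 29401640/2527 = -83067549/2527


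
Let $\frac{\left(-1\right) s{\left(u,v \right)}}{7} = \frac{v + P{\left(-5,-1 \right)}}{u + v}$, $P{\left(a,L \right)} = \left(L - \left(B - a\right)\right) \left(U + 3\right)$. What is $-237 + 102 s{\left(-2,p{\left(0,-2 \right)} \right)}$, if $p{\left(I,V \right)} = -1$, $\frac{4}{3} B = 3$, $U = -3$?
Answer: $-475$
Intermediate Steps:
$B = \frac{9}{4}$ ($B = \frac{3}{4} \cdot 3 = \frac{9}{4} \approx 2.25$)
$P{\left(a,L \right)} = 0$ ($P{\left(a,L \right)} = \left(L + \left(a - \frac{9}{4}\right)\right) \left(-3 + 3\right) = \left(L + \left(a - \frac{9}{4}\right)\right) 0 = \left(L + \left(- \frac{9}{4} + a\right)\right) 0 = \left(- \frac{9}{4} + L + a\right) 0 = 0$)
$s{\left(u,v \right)} = - \frac{7 v}{u + v}$ ($s{\left(u,v \right)} = - 7 \frac{v + 0}{u + v} = - 7 \frac{v}{u + v} = - \frac{7 v}{u + v}$)
$-237 + 102 s{\left(-2,p{\left(0,-2 \right)} \right)} = -237 + 102 \left(\left(-7\right) \left(-1\right) \frac{1}{-2 - 1}\right) = -237 + 102 \left(\left(-7\right) \left(-1\right) \frac{1}{-3}\right) = -237 + 102 \left(\left(-7\right) \left(-1\right) \left(- \frac{1}{3}\right)\right) = -237 + 102 \left(- \frac{7}{3}\right) = -237 - 238 = -475$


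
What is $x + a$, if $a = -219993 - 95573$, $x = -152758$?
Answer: $-468324$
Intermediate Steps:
$a = -315566$
$x + a = -152758 - 315566 = -468324$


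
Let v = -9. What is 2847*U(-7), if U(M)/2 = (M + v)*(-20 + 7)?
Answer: 1184352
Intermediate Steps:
U(M) = 234 - 26*M (U(M) = 2*((M - 9)*(-20 + 7)) = 2*((-9 + M)*(-13)) = 2*(117 - 13*M) = 234 - 26*M)
2847*U(-7) = 2847*(234 - 26*(-7)) = 2847*(234 + 182) = 2847*416 = 1184352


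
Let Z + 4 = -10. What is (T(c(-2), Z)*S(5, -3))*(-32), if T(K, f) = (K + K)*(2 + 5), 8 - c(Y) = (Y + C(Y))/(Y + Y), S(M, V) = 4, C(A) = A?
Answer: -12544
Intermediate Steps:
Z = -14 (Z = -4 - 10 = -14)
c(Y) = 7 (c(Y) = 8 - (Y + Y)/(Y + Y) = 8 - 2*Y/(2*Y) = 8 - 2*Y*1/(2*Y) = 8 - 1*1 = 8 - 1 = 7)
T(K, f) = 14*K (T(K, f) = (2*K)*7 = 14*K)
(T(c(-2), Z)*S(5, -3))*(-32) = ((14*7)*4)*(-32) = (98*4)*(-32) = 392*(-32) = -12544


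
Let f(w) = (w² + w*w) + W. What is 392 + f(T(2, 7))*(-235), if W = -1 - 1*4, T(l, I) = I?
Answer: -21463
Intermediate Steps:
W = -5 (W = -1 - 4 = -5)
f(w) = -5 + 2*w² (f(w) = (w² + w*w) - 5 = (w² + w²) - 5 = 2*w² - 5 = -5 + 2*w²)
392 + f(T(2, 7))*(-235) = 392 + (-5 + 2*7²)*(-235) = 392 + (-5 + 2*49)*(-235) = 392 + (-5 + 98)*(-235) = 392 + 93*(-235) = 392 - 21855 = -21463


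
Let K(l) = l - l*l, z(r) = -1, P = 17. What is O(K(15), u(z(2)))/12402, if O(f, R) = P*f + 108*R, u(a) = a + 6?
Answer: -505/2067 ≈ -0.24432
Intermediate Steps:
K(l) = l - l**2
u(a) = 6 + a
O(f, R) = 17*f + 108*R
O(K(15), u(z(2)))/12402 = (17*(15*(1 - 1*15)) + 108*(6 - 1))/12402 = (17*(15*(1 - 15)) + 108*5)*(1/12402) = (17*(15*(-14)) + 540)*(1/12402) = (17*(-210) + 540)*(1/12402) = (-3570 + 540)*(1/12402) = -3030*1/12402 = -505/2067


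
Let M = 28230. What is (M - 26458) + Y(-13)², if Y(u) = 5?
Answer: 1797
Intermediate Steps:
(M - 26458) + Y(-13)² = (28230 - 26458) + 5² = 1772 + 25 = 1797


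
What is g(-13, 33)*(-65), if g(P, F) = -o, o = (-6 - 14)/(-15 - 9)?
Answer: 325/6 ≈ 54.167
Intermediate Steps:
o = ⅚ (o = -20/(-24) = -20*(-1/24) = ⅚ ≈ 0.83333)
g(P, F) = -⅚ (g(P, F) = -1*⅚ = -⅚)
g(-13, 33)*(-65) = -⅚*(-65) = 325/6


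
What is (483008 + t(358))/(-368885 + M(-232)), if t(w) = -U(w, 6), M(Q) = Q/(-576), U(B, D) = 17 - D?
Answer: -34775784/26559691 ≈ -1.3093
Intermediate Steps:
M(Q) = -Q/576 (M(Q) = Q*(-1/576) = -Q/576)
t(w) = -11 (t(w) = -(17 - 1*6) = -(17 - 6) = -1*11 = -11)
(483008 + t(358))/(-368885 + M(-232)) = (483008 - 11)/(-368885 - 1/576*(-232)) = 482997/(-368885 + 29/72) = 482997/(-26559691/72) = 482997*(-72/26559691) = -34775784/26559691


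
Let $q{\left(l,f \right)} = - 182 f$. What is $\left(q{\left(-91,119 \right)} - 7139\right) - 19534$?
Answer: $-48331$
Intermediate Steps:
$\left(q{\left(-91,119 \right)} - 7139\right) - 19534 = \left(\left(-182\right) 119 - 7139\right) - 19534 = \left(-21658 - 7139\right) - 19534 = -28797 - 19534 = -48331$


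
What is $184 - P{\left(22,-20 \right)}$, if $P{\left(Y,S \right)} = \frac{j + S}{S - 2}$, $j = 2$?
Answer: $\frac{2015}{11} \approx 183.18$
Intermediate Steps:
$P{\left(Y,S \right)} = \frac{2 + S}{-2 + S}$ ($P{\left(Y,S \right)} = \frac{2 + S}{S - 2} = \frac{2 + S}{-2 + S}$)
$184 - P{\left(22,-20 \right)} = 184 - \frac{2 - 20}{-2 - 20} = 184 - \frac{1}{-22} \left(-18\right) = 184 - \left(- \frac{1}{22}\right) \left(-18\right) = 184 - \frac{9}{11} = \frac{2015}{11}$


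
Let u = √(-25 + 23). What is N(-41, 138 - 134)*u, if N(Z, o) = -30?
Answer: -30*I*√2 ≈ -42.426*I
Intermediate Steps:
u = I*√2 (u = √(-2) = I*√2 ≈ 1.4142*I)
N(-41, 138 - 134)*u = -30*I*√2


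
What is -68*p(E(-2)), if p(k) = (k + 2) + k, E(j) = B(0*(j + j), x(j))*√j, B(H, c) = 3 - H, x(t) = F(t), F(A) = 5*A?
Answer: -136 - 408*I*√2 ≈ -136.0 - 577.0*I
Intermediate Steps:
x(t) = 5*t
E(j) = 3*√j (E(j) = (3 - 0*(j + j))*√j = (3 - 0*2*j)*√j = (3 - 1*0)*√j = (3 + 0)*√j = 3*√j)
p(k) = 2 + 2*k (p(k) = (2 + k) + k = 2 + 2*k)
-68*p(E(-2)) = -68*(2 + 2*(3*√(-2))) = -68*(2 + 2*(3*(I*√2))) = -68*(2 + 2*(3*I*√2)) = -68*(2 + 6*I*√2) = -136 - 408*I*√2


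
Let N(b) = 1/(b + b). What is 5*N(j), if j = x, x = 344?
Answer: 5/688 ≈ 0.0072674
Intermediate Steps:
j = 344
N(b) = 1/(2*b)
5*N(j) = 5*((½)/344) = 5*((½)*(1/344)) = 5*(1/688) = 5/688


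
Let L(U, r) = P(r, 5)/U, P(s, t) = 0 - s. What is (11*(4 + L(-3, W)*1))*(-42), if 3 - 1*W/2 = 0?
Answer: -2772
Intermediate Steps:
W = 6 (W = 6 - 2*0 = 6 + 0 = 6)
P(s, t) = -s
L(U, r) = -r/U (L(U, r) = (-r)/U = -r/U)
(11*(4 + L(-3, W)*1))*(-42) = (11*(4 - 1*6/(-3)*1))*(-42) = (11*(4 - 1*6*(-⅓)*1))*(-42) = (11*(4 + 2*1))*(-42) = (11*(4 + 2))*(-42) = (11*6)*(-42) = 66*(-42) = -2772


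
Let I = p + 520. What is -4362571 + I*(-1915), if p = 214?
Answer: -5768181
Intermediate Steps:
I = 734 (I = 214 + 520 = 734)
-4362571 + I*(-1915) = -4362571 + 734*(-1915) = -4362571 - 1405610 = -5768181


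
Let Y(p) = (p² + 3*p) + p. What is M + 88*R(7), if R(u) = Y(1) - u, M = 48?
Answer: -128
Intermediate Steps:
Y(p) = p² + 4*p
R(u) = 5 - u (R(u) = 1*(4 + 1) - u = 1*5 - u = 5 - u)
M + 88*R(7) = 48 + 88*(5 - 1*7) = 48 + 88*(5 - 7) = 48 + 88*(-2) = 48 - 176 = -128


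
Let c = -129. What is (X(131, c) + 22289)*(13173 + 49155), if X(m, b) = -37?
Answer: 1386922656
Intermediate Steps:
(X(131, c) + 22289)*(13173 + 49155) = (-37 + 22289)*(13173 + 49155) = 22252*62328 = 1386922656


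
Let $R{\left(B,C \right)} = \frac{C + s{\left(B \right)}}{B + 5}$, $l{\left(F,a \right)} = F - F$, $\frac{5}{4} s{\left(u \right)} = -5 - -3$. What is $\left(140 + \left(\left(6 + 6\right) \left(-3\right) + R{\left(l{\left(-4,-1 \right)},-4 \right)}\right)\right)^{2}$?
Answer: $\frac{6615184}{625} \approx 10584.0$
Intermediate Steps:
$s{\left(u \right)} = - \frac{8}{5}$ ($s{\left(u \right)} = \frac{4 \left(-5 - -3\right)}{5} = \frac{4 \left(-5 + 3\right)}{5} = \frac{4}{5} \left(-2\right) = - \frac{8}{5}$)
$l{\left(F,a \right)} = 0$
$R{\left(B,C \right)} = \frac{- \frac{8}{5} + C}{5 + B}$ ($R{\left(B,C \right)} = \frac{C - \frac{8}{5}}{B + 5} = \frac{- \frac{8}{5} + C}{5 + B}$)
$\left(140 + \left(\left(6 + 6\right) \left(-3\right) + R{\left(l{\left(-4,-1 \right)},-4 \right)}\right)\right)^{2} = \left(140 + \left(\left(6 + 6\right) \left(-3\right) + \frac{- \frac{8}{5} - 4}{5 + 0}\right)\right)^{2} = \left(140 + \left(12 \left(-3\right) + \frac{1}{5} \left(- \frac{28}{5}\right)\right)\right)^{2} = \left(140 + \left(-36 + \frac{1}{5} \left(- \frac{28}{5}\right)\right)\right)^{2} = \left(140 - \frac{928}{25}\right)^{2} = \left(\frac{2572}{25}\right)^{2} = \frac{6615184}{625}$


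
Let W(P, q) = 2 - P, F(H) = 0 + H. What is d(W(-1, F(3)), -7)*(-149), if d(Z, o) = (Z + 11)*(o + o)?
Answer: 29204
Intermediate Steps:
F(H) = H
d(Z, o) = 2*o*(11 + Z) (d(Z, o) = (11 + Z)*(2*o) = 2*o*(11 + Z))
d(W(-1, F(3)), -7)*(-149) = (2*(-7)*(11 + (2 - 1*(-1))))*(-149) = (2*(-7)*(11 + (2 + 1)))*(-149) = (2*(-7)*(11 + 3))*(-149) = (2*(-7)*14)*(-149) = -196*(-149) = 29204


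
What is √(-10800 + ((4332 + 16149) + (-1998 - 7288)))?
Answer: √395 ≈ 19.875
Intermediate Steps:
√(-10800 + ((4332 + 16149) + (-1998 - 7288))) = √(-10800 + (20481 - 9286)) = √(-10800 + 11195) = √395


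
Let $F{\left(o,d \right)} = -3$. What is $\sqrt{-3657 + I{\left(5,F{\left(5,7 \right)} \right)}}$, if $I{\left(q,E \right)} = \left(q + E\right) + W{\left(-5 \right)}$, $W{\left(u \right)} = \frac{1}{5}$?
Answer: $\frac{i \sqrt{91370}}{5} \approx 60.455 i$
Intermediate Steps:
$W{\left(u \right)} = \frac{1}{5}$
$I{\left(q,E \right)} = \frac{1}{5} + E + q$ ($I{\left(q,E \right)} = \left(q + E\right) + \frac{1}{5} = \left(E + q\right) + \frac{1}{5} = \frac{1}{5} + E + q$)
$\sqrt{-3657 + I{\left(5,F{\left(5,7 \right)} \right)}} = \sqrt{-3657 + \left(\frac{1}{5} - 3 + 5\right)} = \sqrt{-3657 + \frac{11}{5}} = \sqrt{- \frac{18274}{5}} = \frac{i \sqrt{91370}}{5}$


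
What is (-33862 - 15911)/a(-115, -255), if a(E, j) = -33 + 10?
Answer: 49773/23 ≈ 2164.0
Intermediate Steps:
a(E, j) = -23
(-33862 - 15911)/a(-115, -255) = (-33862 - 15911)/(-23) = -49773*(-1/23) = 49773/23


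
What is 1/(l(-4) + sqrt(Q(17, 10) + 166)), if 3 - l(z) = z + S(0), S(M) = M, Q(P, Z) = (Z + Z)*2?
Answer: -7/157 + sqrt(206)/157 ≈ 0.046833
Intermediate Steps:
Q(P, Z) = 4*Z (Q(P, Z) = (2*Z)*2 = 4*Z)
l(z) = 3 - z (l(z) = 3 - (z + 0) = 3 - z)
1/(l(-4) + sqrt(Q(17, 10) + 166)) = 1/((3 - 1*(-4)) + sqrt(4*10 + 166)) = 1/((3 + 4) + sqrt(40 + 166)) = 1/(7 + sqrt(206))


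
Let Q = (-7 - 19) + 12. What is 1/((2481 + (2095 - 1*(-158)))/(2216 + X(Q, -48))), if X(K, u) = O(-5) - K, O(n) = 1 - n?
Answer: 1118/2367 ≈ 0.47233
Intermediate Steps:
Q = -14 (Q = -26 + 12 = -14)
X(K, u) = 6 - K (X(K, u) = (1 - 1*(-5)) - K = (1 + 5) - K = 6 - K)
1/((2481 + (2095 - 1*(-158)))/(2216 + X(Q, -48))) = 1/((2481 + (2095 - 1*(-158)))/(2216 + (6 - 1*(-14)))) = 1/((2481 + (2095 + 158))/(2216 + (6 + 14))) = 1/((2481 + 2253)/(2216 + 20)) = 1/(4734/2236) = 1/(4734*(1/2236)) = 1/(2367/1118) = 1118/2367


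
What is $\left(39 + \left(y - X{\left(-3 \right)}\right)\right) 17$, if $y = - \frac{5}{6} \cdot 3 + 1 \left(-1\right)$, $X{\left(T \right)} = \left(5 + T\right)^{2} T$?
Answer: $\frac{1615}{2} \approx 807.5$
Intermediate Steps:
$X{\left(T \right)} = T \left(5 + T\right)^{2}$
$y = - \frac{7}{2}$ ($y = \left(-5\right) \frac{1}{6} \cdot 3 - 1 = \left(- \frac{5}{6}\right) 3 - 1 = - \frac{5}{2} - 1 = - \frac{7}{2} \approx -3.5$)
$\left(39 + \left(y - X{\left(-3 \right)}\right)\right) 17 = \left(39 - \left(\frac{7}{2} - 3 \left(5 - 3\right)^{2}\right)\right) 17 = \left(39 - \left(\frac{7}{2} - 3 \cdot 2^{2}\right)\right) 17 = \left(39 - \left(\frac{7}{2} - 12\right)\right) 17 = \left(39 - - \frac{17}{2}\right) 17 = \left(39 + \left(- \frac{7}{2} + 12\right)\right) 17 = \left(39 + \frac{17}{2}\right) 17 = \frac{95}{2} \cdot 17 = \frac{1615}{2}$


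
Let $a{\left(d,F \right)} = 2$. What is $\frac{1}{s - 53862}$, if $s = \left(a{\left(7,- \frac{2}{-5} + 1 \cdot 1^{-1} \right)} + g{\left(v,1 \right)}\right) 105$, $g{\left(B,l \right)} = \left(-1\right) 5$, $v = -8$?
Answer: $- \frac{1}{54177} \approx -1.8458 \cdot 10^{-5}$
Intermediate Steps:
$g{\left(B,l \right)} = -5$
$s = -315$ ($s = \left(2 - 5\right) 105 = \left(-3\right) 105 = -315$)
$\frac{1}{s - 53862} = \frac{1}{-315 - 53862} = \frac{1}{-54177} = - \frac{1}{54177}$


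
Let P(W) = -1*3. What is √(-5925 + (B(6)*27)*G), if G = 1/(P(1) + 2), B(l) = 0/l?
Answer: 5*I*√237 ≈ 76.974*I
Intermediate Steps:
B(l) = 0
P(W) = -3
G = -1 (G = 1/(-3 + 2) = 1/(-1) = -1)
√(-5925 + (B(6)*27)*G) = √(-5925 + (0*27)*(-1)) = √(-5925 + 0*(-1)) = √(-5925 + 0) = √(-5925) = 5*I*√237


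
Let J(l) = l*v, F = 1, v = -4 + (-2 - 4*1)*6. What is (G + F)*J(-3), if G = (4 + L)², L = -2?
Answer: 600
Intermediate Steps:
v = -40 (v = -4 + (-2 - 4)*6 = -4 - 6*6 = -4 - 36 = -40)
G = 4 (G = (4 - 2)² = 2² = 4)
J(l) = -40*l (J(l) = l*(-40) = -40*l)
(G + F)*J(-3) = (4 + 1)*(-40*(-3)) = 5*120 = 600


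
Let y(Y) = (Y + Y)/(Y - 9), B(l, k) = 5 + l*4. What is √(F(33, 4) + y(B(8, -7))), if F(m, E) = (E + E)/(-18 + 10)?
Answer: √322/14 ≈ 1.2817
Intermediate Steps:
B(l, k) = 5 + 4*l
F(m, E) = -E/4 (F(m, E) = (2*E)/(-8) = (2*E)*(-⅛) = -E/4)
y(Y) = 2*Y/(-9 + Y) (y(Y) = (2*Y)/(-9 + Y) = 2*Y/(-9 + Y))
√(F(33, 4) + y(B(8, -7))) = √(-¼*4 + 2*(5 + 4*8)/(-9 + (5 + 4*8))) = √(-1 + 2*(5 + 32)/(-9 + (5 + 32))) = √(-1 + 2*37/(-9 + 37)) = √(-1 + 2*37/28) = √(-1 + 2*37*(1/28)) = √(-1 + 37/14) = √(23/14) = √322/14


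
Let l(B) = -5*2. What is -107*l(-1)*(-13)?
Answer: -13910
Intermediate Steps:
l(B) = -10
-107*l(-1)*(-13) = -107*(-10)*(-13) = 1070*(-13) = -13910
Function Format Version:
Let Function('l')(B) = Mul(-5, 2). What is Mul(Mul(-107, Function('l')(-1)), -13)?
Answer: -13910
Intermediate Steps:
Function('l')(B) = -10
Mul(Mul(-107, Function('l')(-1)), -13) = Mul(Mul(-107, -10), -13) = Mul(1070, -13) = -13910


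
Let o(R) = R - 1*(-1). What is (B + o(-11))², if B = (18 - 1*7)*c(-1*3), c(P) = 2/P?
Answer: 2704/9 ≈ 300.44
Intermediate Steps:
o(R) = 1 + R (o(R) = R + 1 = 1 + R)
B = -22/3 (B = (18 - 1*7)*(2/((-1*3))) = (18 - 7)*(2/(-3)) = 11*(2*(-⅓)) = 11*(-⅔) = -22/3 ≈ -7.3333)
(B + o(-11))² = (-22/3 + (1 - 11))² = (-22/3 - 10)² = (-52/3)² = 2704/9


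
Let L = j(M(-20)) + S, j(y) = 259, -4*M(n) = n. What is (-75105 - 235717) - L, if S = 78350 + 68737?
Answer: -458168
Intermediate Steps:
S = 147087
M(n) = -n/4
L = 147346 (L = 259 + 147087 = 147346)
(-75105 - 235717) - L = (-75105 - 235717) - 1*147346 = -310822 - 147346 = -458168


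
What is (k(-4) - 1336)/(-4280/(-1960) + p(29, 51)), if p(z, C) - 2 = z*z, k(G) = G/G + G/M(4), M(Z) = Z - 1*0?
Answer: -32732/20707 ≈ -1.5807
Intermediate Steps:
M(Z) = Z (M(Z) = Z + 0 = Z)
k(G) = 1 + G/4 (k(G) = G/G + G/4 = 1 + G*(¼) = 1 + G/4)
p(z, C) = 2 + z² (p(z, C) = 2 + z*z = 2 + z²)
(k(-4) - 1336)/(-4280/(-1960) + p(29, 51)) = ((1 + (¼)*(-4)) - 1336)/(-4280/(-1960) + (2 + 29²)) = ((1 - 1) - 1336)/(-4280*(-1/1960) + (2 + 841)) = (0 - 1336)/(107/49 + 843) = -1336/41414/49 = -1336*49/41414 = -32732/20707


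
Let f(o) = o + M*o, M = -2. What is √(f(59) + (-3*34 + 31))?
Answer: I*√130 ≈ 11.402*I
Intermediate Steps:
f(o) = -o (f(o) = o - 2*o = -o)
√(f(59) + (-3*34 + 31)) = √(-1*59 + (-3*34 + 31)) = √(-59 + (-102 + 31)) = √(-59 - 71) = √(-130) = I*√130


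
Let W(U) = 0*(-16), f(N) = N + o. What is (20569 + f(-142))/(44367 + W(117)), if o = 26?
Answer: 20453/44367 ≈ 0.46100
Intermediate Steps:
f(N) = 26 + N (f(N) = N + 26 = 26 + N)
W(U) = 0
(20569 + f(-142))/(44367 + W(117)) = (20569 + (26 - 142))/(44367 + 0) = (20569 - 116)/44367 = 20453*(1/44367) = 20453/44367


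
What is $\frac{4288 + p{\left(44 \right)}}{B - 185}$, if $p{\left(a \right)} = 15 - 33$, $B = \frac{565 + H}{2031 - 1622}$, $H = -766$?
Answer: $- \frac{124745}{5419} \approx -23.02$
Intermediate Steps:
$B = - \frac{201}{409}$ ($B = \frac{565 - 766}{2031 - 1622} = - \frac{201}{409} \approx -0.49144$)
$p{\left(a \right)} = -18$
$\frac{4288 + p{\left(44 \right)}}{B - 185} = \frac{4288 - 18}{- \frac{201}{409} - 185} = \frac{4270}{- \frac{75866}{409}} = 4270 \left(- \frac{409}{75866}\right) = - \frac{124745}{5419}$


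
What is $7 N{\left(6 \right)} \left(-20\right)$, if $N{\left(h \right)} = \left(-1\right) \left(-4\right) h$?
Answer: $-3360$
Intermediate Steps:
$N{\left(h \right)} = 4 h$
$7 N{\left(6 \right)} \left(-20\right) = 7 \cdot 4 \cdot 6 \left(-20\right) = 7 \cdot 24 \left(-20\right) = 168 \left(-20\right) = -3360$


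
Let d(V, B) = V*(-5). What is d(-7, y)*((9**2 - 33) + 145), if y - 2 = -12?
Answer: 6755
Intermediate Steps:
y = -10 (y = 2 - 12 = -10)
d(V, B) = -5*V
d(-7, y)*((9**2 - 33) + 145) = (-5*(-7))*((9**2 - 33) + 145) = 35*((81 - 33) + 145) = 35*(48 + 145) = 35*193 = 6755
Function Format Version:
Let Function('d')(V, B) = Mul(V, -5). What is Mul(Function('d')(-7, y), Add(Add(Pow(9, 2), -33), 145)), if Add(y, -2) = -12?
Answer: 6755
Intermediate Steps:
y = -10 (y = Add(2, -12) = -10)
Function('d')(V, B) = Mul(-5, V)
Mul(Function('d')(-7, y), Add(Add(Pow(9, 2), -33), 145)) = Mul(Mul(-5, -7), Add(Add(Pow(9, 2), -33), 145)) = Mul(35, Add(Add(81, -33), 145)) = Mul(35, Add(48, 145)) = Mul(35, 193) = 6755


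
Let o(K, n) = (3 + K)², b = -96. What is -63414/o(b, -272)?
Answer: -7046/961 ≈ -7.3319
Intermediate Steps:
-63414/o(b, -272) = -63414/(3 - 96)² = -63414/((-93)²) = -63414/8649 = -63414*1/8649 = -7046/961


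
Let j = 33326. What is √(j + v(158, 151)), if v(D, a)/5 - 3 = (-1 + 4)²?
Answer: √33386 ≈ 182.72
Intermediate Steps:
v(D, a) = 60 (v(D, a) = 15 + 5*(-1 + 4)² = 15 + 5*3² = 15 + 5*9 = 15 + 45 = 60)
√(j + v(158, 151)) = √(33326 + 60) = √33386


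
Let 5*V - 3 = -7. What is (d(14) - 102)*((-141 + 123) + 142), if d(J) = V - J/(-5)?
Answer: -12400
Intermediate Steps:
V = -⅘ (V = ⅗ + (⅕)*(-7) = ⅗ - 7/5 = -⅘ ≈ -0.80000)
d(J) = -⅘ + J/5 (d(J) = -⅘ - J/(-5) = -⅘ - J*(-1)/5 = -⅘ - (-1)*J/5 = -⅘ + J/5)
(d(14) - 102)*((-141 + 123) + 142) = ((-⅘ + (⅕)*14) - 102)*((-141 + 123) + 142) = ((-⅘ + 14/5) - 102)*(-18 + 142) = (2 - 102)*124 = -100*124 = -12400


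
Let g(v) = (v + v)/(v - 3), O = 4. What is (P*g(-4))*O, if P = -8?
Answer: -256/7 ≈ -36.571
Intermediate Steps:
g(v) = 2*v/(-3 + v) (g(v) = (2*v)/(-3 + v) = 2*v/(-3 + v))
(P*g(-4))*O = -16*(-4)/(-3 - 4)*4 = -16*(-4)/(-7)*4 = -16*(-4)*(-1)/7*4 = -8*8/7*4 = -64/7*4 = -256/7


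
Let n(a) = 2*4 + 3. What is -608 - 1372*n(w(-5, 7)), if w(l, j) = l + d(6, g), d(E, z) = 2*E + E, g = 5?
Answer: -15700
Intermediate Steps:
d(E, z) = 3*E
w(l, j) = 18 + l (w(l, j) = l + 3*6 = l + 18 = 18 + l)
n(a) = 11 (n(a) = 8 + 3 = 11)
-608 - 1372*n(w(-5, 7)) = -608 - 1372*11 = -608 - 15092 = -15700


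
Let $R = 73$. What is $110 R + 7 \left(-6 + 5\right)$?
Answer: $8023$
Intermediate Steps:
$110 R + 7 \left(-6 + 5\right) = 110 \cdot 73 + 7 \left(-6 + 5\right) = 8030 + 7 \left(-1\right) = 8030 - 7 = 8023$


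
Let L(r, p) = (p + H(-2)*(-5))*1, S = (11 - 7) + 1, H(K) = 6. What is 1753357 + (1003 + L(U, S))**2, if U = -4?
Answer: 2709841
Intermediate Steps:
S = 5 (S = 4 + 1 = 5)
L(r, p) = -30 + p (L(r, p) = (p + 6*(-5))*1 = (p - 30)*1 = (-30 + p)*1 = -30 + p)
1753357 + (1003 + L(U, S))**2 = 1753357 + (1003 + (-30 + 5))**2 = 1753357 + (1003 - 25)**2 = 1753357 + 978**2 = 1753357 + 956484 = 2709841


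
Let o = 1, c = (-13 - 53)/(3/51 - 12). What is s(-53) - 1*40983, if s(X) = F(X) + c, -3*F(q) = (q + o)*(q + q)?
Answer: -26074217/609 ≈ -42815.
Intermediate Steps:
c = 1122/203 (c = -66/(3*(1/51) - 12) = -66/(1/17 - 12) = -66/(-203/17) = -66*(-17/203) = 1122/203 ≈ 5.5271)
F(q) = -2*q*(1 + q)/3 (F(q) = -(q + 1)*(q + q)/3 = -(1 + q)*2*q/3 = -2*q*(1 + q)/3)
s(X) = 1122/203 - 2*X*(1 + X)/3 (s(X) = -2*X*(1 + X)/3 + 1122/203 = 1122/203 - 2*X*(1 + X)/3)
s(-53) - 1*40983 = (1122/203 - ⅔*(-53)*(1 - 53)) - 1*40983 = (1122/203 - ⅔*(-53)*(-52)) - 40983 = (1122/203 - 5512/3) - 40983 = -1115570/609 - 40983 = -26074217/609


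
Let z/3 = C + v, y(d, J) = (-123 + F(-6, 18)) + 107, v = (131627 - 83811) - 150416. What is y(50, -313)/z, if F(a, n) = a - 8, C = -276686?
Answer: 5/189643 ≈ 2.6365e-5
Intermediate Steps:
v = -102600 (v = 47816 - 150416 = -102600)
F(a, n) = -8 + a
y(d, J) = -30 (y(d, J) = (-123 + (-8 - 6)) + 107 = (-123 - 14) + 107 = -137 + 107 = -30)
z = -1137858 (z = 3*(-276686 - 102600) = 3*(-379286) = -1137858)
y(50, -313)/z = -30/(-1137858) = -30*(-1/1137858) = 5/189643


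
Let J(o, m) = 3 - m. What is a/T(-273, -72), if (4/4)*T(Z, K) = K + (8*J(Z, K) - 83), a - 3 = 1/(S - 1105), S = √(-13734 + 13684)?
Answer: 732424/108675675 - I*√2/108675675 ≈ 0.0067395 - 1.3013e-8*I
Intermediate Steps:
S = 5*I*√2 (S = √(-50) = 5*I*√2 ≈ 7.0711*I)
a = 3 + 1/(-1105 + 5*I*√2) (a = 3 + 1/(5*I*√2 - 1105) = 3 + 1/(-1105 + 5*I*√2) ≈ 2.9991 - 5.7909e-6*I)
T(Z, K) = -59 - 7*K (T(Z, K) = K + (8*(3 - K) - 83) = K + ((24 - 8*K) - 83) = K + (-59 - 8*K) = -59 - 7*K)
a/T(-273, -72) = (732424/244215 - I*√2/244215)/(-59 - 7*(-72)) = (732424/244215 - I*√2/244215)/(-59 + 504) = (732424/244215 - I*√2/244215)/445 = (732424/244215 - I*√2/244215)*(1/445) = 732424/108675675 - I*√2/108675675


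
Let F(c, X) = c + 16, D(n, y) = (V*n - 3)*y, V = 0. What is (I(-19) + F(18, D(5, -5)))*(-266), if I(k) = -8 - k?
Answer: -11970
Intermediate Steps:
D(n, y) = -3*y (D(n, y) = (0*n - 3)*y = (0 - 3)*y = -3*y)
F(c, X) = 16 + c
(I(-19) + F(18, D(5, -5)))*(-266) = ((-8 - 1*(-19)) + (16 + 18))*(-266) = ((-8 + 19) + 34)*(-266) = (11 + 34)*(-266) = 45*(-266) = -11970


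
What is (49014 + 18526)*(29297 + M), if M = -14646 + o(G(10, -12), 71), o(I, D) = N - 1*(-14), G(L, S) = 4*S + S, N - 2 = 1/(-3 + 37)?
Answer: 16840389830/17 ≈ 9.9061e+8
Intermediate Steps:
N = 69/34 (N = 2 + 1/(-3 + 37) = 2 + 1/34 = 69/34 ≈ 2.0294)
G(L, S) = 5*S
o(I, D) = 545/34 (o(I, D) = 69/34 - 1*(-14) = 69/34 + 14 = 545/34)
M = -497419/34 (M = -14646 + 545/34 = -497419/34 ≈ -14630.)
(49014 + 18526)*(29297 + M) = (49014 + 18526)*(29297 - 497419/34) = 67540*(498679/34) = 16840389830/17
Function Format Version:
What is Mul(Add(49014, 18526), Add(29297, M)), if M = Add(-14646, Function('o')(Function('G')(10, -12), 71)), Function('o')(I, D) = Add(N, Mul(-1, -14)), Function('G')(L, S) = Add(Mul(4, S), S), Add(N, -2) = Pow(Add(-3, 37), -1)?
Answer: Rational(16840389830, 17) ≈ 9.9061e+8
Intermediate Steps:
N = Rational(69, 34) (N = Add(2, Pow(Add(-3, 37), -1)) = Add(2, Pow(34, -1)) = Add(2, Rational(1, 34)) = Rational(69, 34) ≈ 2.0294)
Function('G')(L, S) = Mul(5, S)
Function('o')(I, D) = Rational(545, 34) (Function('o')(I, D) = Add(Rational(69, 34), Mul(-1, -14)) = Add(Rational(69, 34), 14) = Rational(545, 34))
M = Rational(-497419, 34) (M = Add(-14646, Rational(545, 34)) = Rational(-497419, 34) ≈ -14630.)
Mul(Add(49014, 18526), Add(29297, M)) = Mul(Add(49014, 18526), Add(29297, Rational(-497419, 34))) = Mul(67540, Rational(498679, 34)) = Rational(16840389830, 17)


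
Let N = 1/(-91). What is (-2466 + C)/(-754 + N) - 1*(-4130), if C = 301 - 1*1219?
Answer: 283687894/68615 ≈ 4134.5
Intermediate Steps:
N = -1/91 ≈ -0.010989
C = -918 (C = 301 - 1219 = -918)
(-2466 + C)/(-754 + N) - 1*(-4130) = (-2466 - 918)/(-754 - 1/91) - 1*(-4130) = -3384/(-68615/91) + 4130 = -3384*(-91/68615) + 4130 = 307944/68615 + 4130 = 283687894/68615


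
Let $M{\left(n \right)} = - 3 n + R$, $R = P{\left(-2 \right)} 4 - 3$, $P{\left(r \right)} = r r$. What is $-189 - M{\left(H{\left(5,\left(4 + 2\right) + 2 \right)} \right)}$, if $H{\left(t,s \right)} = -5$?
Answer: $-217$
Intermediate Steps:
$P{\left(r \right)} = r^{2}$
$R = 13$ ($R = \left(-2\right)^{2} \cdot 4 - 3 = 4 \cdot 4 - 3 = 16 - 3 = 13$)
$M{\left(n \right)} = 13 - 3 n$ ($M{\left(n \right)} = - 3 n + 13 = 13 - 3 n$)
$-189 - M{\left(H{\left(5,\left(4 + 2\right) + 2 \right)} \right)} = -189 - \left(13 - -15\right) = -189 - \left(13 + 15\right) = -189 - 28 = -217$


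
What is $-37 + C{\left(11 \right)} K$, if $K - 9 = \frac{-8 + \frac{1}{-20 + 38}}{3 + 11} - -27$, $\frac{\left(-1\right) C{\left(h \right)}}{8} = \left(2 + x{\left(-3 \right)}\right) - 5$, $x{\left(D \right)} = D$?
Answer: $\frac{34939}{21} \approx 1663.8$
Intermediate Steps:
$C{\left(h \right)} = 48$ ($C{\left(h \right)} = - 8 \left(\left(2 - 3\right) - 5\right) = - 8 \left(-1 - 5\right) = \left(-8\right) \left(-6\right) = 48$)
$K = \frac{8929}{252}$ ($K = 9 + \left(\frac{-8 + \frac{1}{-20 + 38}}{3 + 11} - -27\right) = 9 + \left(\frac{-8 + \frac{1}{18}}{14} + 27\right) = 9 + \left(\left(-8 + \frac{1}{18}\right) \frac{1}{14} + 27\right) = 9 + \left(\left(- \frac{143}{18}\right) \frac{1}{14} + 27\right) = 9 + \left(- \frac{143}{252} + 27\right) = 9 + \frac{6661}{252} = \frac{8929}{252} \approx 35.433$)
$-37 + C{\left(11 \right)} K = -37 + 48 \cdot \frac{8929}{252} = -37 + \frac{35716}{21} = \frac{34939}{21}$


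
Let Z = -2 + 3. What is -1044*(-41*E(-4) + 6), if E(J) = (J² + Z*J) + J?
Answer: 336168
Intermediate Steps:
Z = 1
E(J) = J² + 2*J (E(J) = (J² + 1*J) + J = (J² + J) + J = (J + J²) + J = J² + 2*J)
-1044*(-41*E(-4) + 6) = -1044*(-(-164)*(2 - 4) + 6) = -1044*(-(-164)*(-2) + 6) = -1044*(-41*8 + 6) = -1044*(-328 + 6) = -1044*(-322) = 336168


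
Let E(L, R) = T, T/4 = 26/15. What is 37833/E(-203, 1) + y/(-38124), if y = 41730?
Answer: 1802569955/330408 ≈ 5455.6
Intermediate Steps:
T = 104/15 (T = 4*(26/15) = 104/15 ≈ 6.9333)
E(L, R) = 104/15
37833/E(-203, 1) + y/(-38124) = 37833/(104/15) + 41730/(-38124) = 37833*(15/104) + 41730*(-1/38124) = 567495/104 - 6955/6354 = 1802569955/330408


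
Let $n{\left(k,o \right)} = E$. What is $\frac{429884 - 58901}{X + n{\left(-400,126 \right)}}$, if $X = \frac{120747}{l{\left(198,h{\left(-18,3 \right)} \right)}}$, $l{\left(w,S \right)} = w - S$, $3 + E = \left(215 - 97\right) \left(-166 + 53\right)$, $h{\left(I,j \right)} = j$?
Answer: $- \frac{8037965}{275552} \approx -29.17$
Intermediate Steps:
$E = -13337$ ($E = -3 + \left(215 - 97\right) \left(-166 + 53\right) = -3 + 118 \left(-113\right) = -3 - 13334 = -13337$)
$n{\left(k,o \right)} = -13337$
$X = \frac{40249}{65}$ ($X = \frac{120747}{198 - 3} = \frac{120747}{195} = 120747 \cdot \frac{1}{195} = \frac{40249}{65} \approx 619.21$)
$\frac{429884 - 58901}{X + n{\left(-400,126 \right)}} = \frac{429884 - 58901}{\frac{40249}{65} - 13337} = \frac{370983}{- \frac{826656}{65}} = 370983 \left(- \frac{65}{826656}\right) = - \frac{8037965}{275552}$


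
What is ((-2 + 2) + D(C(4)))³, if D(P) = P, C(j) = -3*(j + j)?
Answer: -13824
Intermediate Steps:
C(j) = -6*j
((-2 + 2) + D(C(4)))³ = ((-2 + 2) - 6*4)³ = (0 - 24)³ = (-24)³ = -13824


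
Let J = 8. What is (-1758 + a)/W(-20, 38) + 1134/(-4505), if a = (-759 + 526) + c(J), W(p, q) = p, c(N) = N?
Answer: 1782147/18020 ≈ 98.898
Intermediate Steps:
a = -225 (a = (-759 + 526) + 8 = -233 + 8 = -225)
(-1758 + a)/W(-20, 38) + 1134/(-4505) = (-1758 - 225)/(-20) + 1134/(-4505) = -1983*(-1/20) + 1134*(-1/4505) = 1983/20 - 1134/4505 = 1782147/18020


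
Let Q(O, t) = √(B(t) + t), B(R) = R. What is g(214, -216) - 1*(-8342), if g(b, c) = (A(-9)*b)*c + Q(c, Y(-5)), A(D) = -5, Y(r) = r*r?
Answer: 239462 + 5*√2 ≈ 2.3947e+5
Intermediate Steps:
Y(r) = r²
Q(O, t) = √2*√t (Q(O, t) = √(t + t) = √(2*t) = √2*√t)
g(b, c) = 5*√2 - 5*b*c (g(b, c) = (-5*b)*c + √2*√((-5)²) = -5*b*c + √2*√25 = -5*b*c + √2*5 = -5*b*c + 5*√2 = 5*√2 - 5*b*c)
g(214, -216) - 1*(-8342) = (5*√2 - 5*214*(-216)) - 1*(-8342) = (5*√2 + 231120) + 8342 = (231120 + 5*√2) + 8342 = 239462 + 5*√2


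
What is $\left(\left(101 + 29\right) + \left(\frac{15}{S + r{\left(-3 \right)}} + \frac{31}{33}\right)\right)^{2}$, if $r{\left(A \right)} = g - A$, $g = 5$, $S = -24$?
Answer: $\frac{4711586881}{278784} \approx 16901.0$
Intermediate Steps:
$r{\left(A \right)} = 5 - A$
$\left(\left(101 + 29\right) + \left(\frac{15}{S + r{\left(-3 \right)}} + \frac{31}{33}\right)\right)^{2} = \left(\left(101 + 29\right) + \left(\frac{15}{-24 + \left(5 - -3\right)} + \frac{31}{33}\right)\right)^{2} = \left(130 + \left(\frac{15}{-24 + \left(5 + 3\right)} + 31 \cdot \frac{1}{33}\right)\right)^{2} = \left(130 + \left(\frac{15}{-24 + 8} + \frac{31}{33}\right)\right)^{2} = \left(130 + \left(\frac{15}{-16} + \frac{31}{33}\right)\right)^{2} = \left(130 + \left(15 \left(- \frac{1}{16}\right) + \frac{31}{33}\right)\right)^{2} = \left(130 + \left(- \frac{15}{16} + \frac{31}{33}\right)\right)^{2} = \left(130 + \frac{1}{528}\right)^{2} = \left(\frac{68641}{528}\right)^{2} = \frac{4711586881}{278784}$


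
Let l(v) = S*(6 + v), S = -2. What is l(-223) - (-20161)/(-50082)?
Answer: 21715427/50082 ≈ 433.60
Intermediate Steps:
l(v) = -12 - 2*v (l(v) = -2*(6 + v) = -12 - 2*v)
l(-223) - (-20161)/(-50082) = (-12 - 2*(-223)) - (-20161)/(-50082) = (-12 + 446) - (-20161)*(-1)/50082 = 434 - 1*20161/50082 = 434 - 20161/50082 = 21715427/50082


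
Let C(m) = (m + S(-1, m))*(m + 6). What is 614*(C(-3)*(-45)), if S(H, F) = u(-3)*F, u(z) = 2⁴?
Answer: 4227390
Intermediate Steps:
u(z) = 16
S(H, F) = 16*F
C(m) = 17*m*(6 + m) (C(m) = (m + 16*m)*(m + 6) = (17*m)*(6 + m) = 17*m*(6 + m))
614*(C(-3)*(-45)) = 614*((17*(-3)*(6 - 3))*(-45)) = 614*((17*(-3)*3)*(-45)) = 614*(-153*(-45)) = 614*6885 = 4227390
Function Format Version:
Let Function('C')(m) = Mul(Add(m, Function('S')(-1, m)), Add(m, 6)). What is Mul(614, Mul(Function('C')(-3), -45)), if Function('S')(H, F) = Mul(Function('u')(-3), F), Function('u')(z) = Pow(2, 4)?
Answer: 4227390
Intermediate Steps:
Function('u')(z) = 16
Function('S')(H, F) = Mul(16, F)
Function('C')(m) = Mul(17, m, Add(6, m)) (Function('C')(m) = Mul(Add(m, Mul(16, m)), Add(m, 6)) = Mul(Mul(17, m), Add(6, m)) = Mul(17, m, Add(6, m)))
Mul(614, Mul(Function('C')(-3), -45)) = Mul(614, Mul(Mul(17, -3, Add(6, -3)), -45)) = Mul(614, Mul(Mul(17, -3, 3), -45)) = Mul(614, Mul(-153, -45)) = Mul(614, 6885) = 4227390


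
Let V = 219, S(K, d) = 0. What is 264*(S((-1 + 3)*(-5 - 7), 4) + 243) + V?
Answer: 64371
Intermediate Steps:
264*(S((-1 + 3)*(-5 - 7), 4) + 243) + V = 264*(0 + 243) + 219 = 264*243 + 219 = 64152 + 219 = 64371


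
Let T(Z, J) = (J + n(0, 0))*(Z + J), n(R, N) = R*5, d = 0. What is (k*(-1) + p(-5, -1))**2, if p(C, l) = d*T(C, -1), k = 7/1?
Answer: 49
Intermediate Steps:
n(R, N) = 5*R
T(Z, J) = J*(J + Z) (T(Z, J) = (J + 5*0)*(Z + J) = (J + 0)*(J + Z) = J*(J + Z))
k = 7 (k = 7*1 = 7)
p(C, l) = 0 (p(C, l) = 0*(-(-1 + C)) = 0*(1 - C) = 0)
(k*(-1) + p(-5, -1))**2 = (7*(-1) + 0)**2 = (-7 + 0)**2 = (-7)**2 = 49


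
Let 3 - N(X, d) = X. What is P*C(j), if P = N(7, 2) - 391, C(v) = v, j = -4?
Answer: 1580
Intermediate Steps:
N(X, d) = 3 - X
P = -395 (P = (3 - 1*7) - 391 = (3 - 7) - 391 = -4 - 391 = -395)
P*C(j) = -395*(-4) = 1580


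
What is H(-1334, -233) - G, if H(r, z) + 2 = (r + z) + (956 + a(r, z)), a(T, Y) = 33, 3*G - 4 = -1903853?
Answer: 1902109/3 ≈ 6.3404e+5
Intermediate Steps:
G = -1903849/3 (G = 4/3 + (⅓)*(-1903853) = 4/3 - 1903853/3 = -1903849/3 ≈ -6.3462e+5)
H(r, z) = 987 + r + z (H(r, z) = -2 + ((r + z) + (956 + 33)) = -2 + ((r + z) + 989) = -2 + (989 + r + z) = 987 + r + z)
H(-1334, -233) - G = (987 - 1334 - 233) - 1*(-1903849/3) = -580 + 1903849/3 = 1902109/3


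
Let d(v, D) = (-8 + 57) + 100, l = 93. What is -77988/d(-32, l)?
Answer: -77988/149 ≈ -523.41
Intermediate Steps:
d(v, D) = 149 (d(v, D) = 49 + 100 = 149)
-77988/d(-32, l) = -77988/149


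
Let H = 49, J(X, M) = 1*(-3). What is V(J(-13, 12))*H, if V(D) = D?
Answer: -147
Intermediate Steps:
J(X, M) = -3
V(J(-13, 12))*H = -3*49 = -147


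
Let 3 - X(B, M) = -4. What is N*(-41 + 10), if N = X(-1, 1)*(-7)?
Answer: 1519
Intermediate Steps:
X(B, M) = 7 (X(B, M) = 3 - 1*(-4) = 3 + 4 = 7)
N = -49 (N = 7*(-7) = -49)
N*(-41 + 10) = -49*(-41 + 10) = -49*(-31) = 1519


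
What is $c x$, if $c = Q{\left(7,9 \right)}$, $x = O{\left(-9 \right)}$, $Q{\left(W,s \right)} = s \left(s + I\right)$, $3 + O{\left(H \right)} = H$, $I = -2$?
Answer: $-756$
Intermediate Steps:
$O{\left(H \right)} = -3 + H$
$Q{\left(W,s \right)} = s \left(-2 + s\right)$ ($Q{\left(W,s \right)} = s \left(s - 2\right) = s \left(-2 + s\right)$)
$x = -12$ ($x = -3 - 9 = -12$)
$c = 63$ ($c = 9 \left(-2 + 9\right) = 9 \cdot 7 = 63$)
$c x = 63 \left(-12\right) = -756$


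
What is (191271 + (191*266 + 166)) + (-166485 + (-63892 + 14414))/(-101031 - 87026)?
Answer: 45555707814/188057 ≈ 2.4224e+5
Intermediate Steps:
(191271 + (191*266 + 166)) + (-166485 + (-63892 + 14414))/(-101031 - 87026) = (191271 + (50806 + 166)) + (-166485 - 49478)/(-188057) = (191271 + 50972) - 215963*(-1/188057) = 242243 + 215963/188057 = 45555707814/188057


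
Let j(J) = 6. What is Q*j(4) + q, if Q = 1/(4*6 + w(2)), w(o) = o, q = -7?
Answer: -88/13 ≈ -6.7692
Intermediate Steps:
Q = 1/26 (Q = 1/(4*6 + 2) = 1/(24 + 2) = 1/26 ≈ 0.038462)
Q*j(4) + q = (1/26)*6 - 7 = 3/13 - 7 = -88/13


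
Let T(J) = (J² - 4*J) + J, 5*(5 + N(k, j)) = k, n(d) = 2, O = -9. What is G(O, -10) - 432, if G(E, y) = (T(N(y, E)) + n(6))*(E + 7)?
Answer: -576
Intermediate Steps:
N(k, j) = -5 + k/5
T(J) = J² - 3*J
G(E, y) = (2 + (-8 + y/5)*(-5 + y/5))*(7 + E) (G(E, y) = ((-5 + y/5)*(-3 + (-5 + y/5)) + 2)*(E + 7) = ((-5 + y/5)*(-8 + y/5) + 2)*(7 + E) = ((-8 + y/5)*(-5 + y/5) + 2)*(7 + E) = (2 + (-8 + y/5)*(-5 + y/5))*(7 + E))
G(O, -10) - 432 = (14 + 2*(-9) + 7*(-40 - 10)*(-25 - 10)/25 + (1/25)*(-9)*(-40 - 10)*(-25 - 10)) - 432 = (14 - 18 + (7/25)*(-50)*(-35) + (1/25)*(-9)*(-50)*(-35)) - 432 = (14 - 18 + 490 - 630) - 432 = -144 - 432 = -576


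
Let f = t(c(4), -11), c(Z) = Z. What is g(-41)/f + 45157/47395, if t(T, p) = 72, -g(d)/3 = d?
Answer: 3026963/1137480 ≈ 2.6611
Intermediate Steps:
g(d) = -3*d
f = 72
g(-41)/f + 45157/47395 = -3*(-41)/72 + 45157/47395 = 123*(1/72) + 45157*(1/47395) = 41/24 + 45157/47395 = 3026963/1137480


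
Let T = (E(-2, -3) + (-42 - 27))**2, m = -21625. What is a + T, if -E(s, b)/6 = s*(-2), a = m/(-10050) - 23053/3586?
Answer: 3115497703/360393 ≈ 8644.7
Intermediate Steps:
a = -1541354/360393 (a = -21625/(-10050) - 23053/3586 = -21625*(-1/10050) - 23053*1/3586 = 865/402 - 23053/3586 = -1541354/360393 ≈ -4.2769)
E(s, b) = 12*s (E(s, b) = -6*s*(-2) = -(-12)*s = 12*s)
T = 8649 (T = (12*(-2) + (-42 - 27))**2 = (-24 - 69)**2 = (-93)**2 = 8649)
a + T = -1541354/360393 + 8649 = 3115497703/360393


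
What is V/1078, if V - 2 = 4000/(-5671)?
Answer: 3671/3056669 ≈ 0.0012010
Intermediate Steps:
V = 7342/5671 (V = 2 + 4000/(-5671) = 2 + 4000*(-1/5671) = 2 - 4000/5671 = 7342/5671 ≈ 1.2947)
V/1078 = (7342/5671)/1078 = (7342/5671)*(1/1078) = 3671/3056669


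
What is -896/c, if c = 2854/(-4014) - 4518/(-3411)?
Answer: -681545088/466681 ≈ -1460.4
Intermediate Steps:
c = 466681/760653 (c = 2854*(-1/4014) - 4518*(-1/3411) = -1427/2007 + 502/379 = 466681/760653 ≈ 0.61353)
-896/c = -896/466681/760653 = -896*760653/466681 = -681545088/466681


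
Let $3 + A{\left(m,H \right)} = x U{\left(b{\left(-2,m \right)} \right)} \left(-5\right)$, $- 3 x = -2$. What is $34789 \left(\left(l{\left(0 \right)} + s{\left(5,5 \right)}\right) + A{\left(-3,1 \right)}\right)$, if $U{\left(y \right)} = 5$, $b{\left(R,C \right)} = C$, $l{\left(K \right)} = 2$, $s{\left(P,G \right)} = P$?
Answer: $- \frac{1321982}{3} \approx -4.4066 \cdot 10^{5}$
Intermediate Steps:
$x = \frac{2}{3}$ ($x = \left(- \frac{1}{3}\right) \left(-2\right) = \frac{2}{3} \approx 0.66667$)
$A{\left(m,H \right)} = - \frac{59}{3}$ ($A{\left(m,H \right)} = -3 + \frac{2}{3} \cdot 5 \left(-5\right) = -3 + \frac{10}{3} \left(-5\right) = -3 - \frac{50}{3} = - \frac{59}{3}$)
$34789 \left(\left(l{\left(0 \right)} + s{\left(5,5 \right)}\right) + A{\left(-3,1 \right)}\right) = 34789 \left(\left(2 + 5\right) - \frac{59}{3}\right) = 34789 \left(7 - \frac{59}{3}\right) = 34789 \left(- \frac{38}{3}\right) = - \frac{1321982}{3}$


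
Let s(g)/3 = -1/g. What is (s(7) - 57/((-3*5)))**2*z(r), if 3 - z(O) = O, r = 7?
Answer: -55696/1225 ≈ -45.466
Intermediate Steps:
s(g) = -3/g (s(g) = 3*(-1/g) = -3/g)
z(O) = 3 - O
(s(7) - 57/((-3*5)))**2*z(r) = (-3/7 - 57/((-3*5)))**2*(3 - 1*7) = (-3*1/7 - 57/(-15))**2*(3 - 7) = (-3/7 - 57*(-1/15))**2*(-4) = (-3/7 + 19/5)**2*(-4) = (118/35)**2*(-4) = (13924/1225)*(-4) = -55696/1225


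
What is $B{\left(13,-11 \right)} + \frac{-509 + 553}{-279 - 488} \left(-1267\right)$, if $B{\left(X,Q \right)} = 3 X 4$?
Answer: $\frac{175400}{767} \approx 228.68$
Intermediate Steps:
$B{\left(X,Q \right)} = 12 X$
$B{\left(13,-11 \right)} + \frac{-509 + 553}{-279 - 488} \left(-1267\right) = 12 \cdot 13 + \frac{-509 + 553}{-279 - 488} \left(-1267\right) = 156 + \frac{44}{-767} \left(-1267\right) = 156 + 44 \left(- \frac{1}{767}\right) \left(-1267\right) = 156 - - \frac{55748}{767} = 156 + \frac{55748}{767} = \frac{175400}{767}$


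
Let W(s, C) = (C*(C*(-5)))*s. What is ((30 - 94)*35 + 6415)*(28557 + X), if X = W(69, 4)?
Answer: 96179475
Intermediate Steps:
W(s, C) = -5*s*C**2 (W(s, C) = (C*(-5*C))*s = (-5*C**2)*s = -5*s*C**2)
X = -5520 (X = -5*69*4**2 = -5*69*16 = -5520)
((30 - 94)*35 + 6415)*(28557 + X) = ((30 - 94)*35 + 6415)*(28557 - 5520) = (-64*35 + 6415)*23037 = (-2240 + 6415)*23037 = 4175*23037 = 96179475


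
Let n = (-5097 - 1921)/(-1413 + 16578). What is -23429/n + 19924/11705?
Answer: 4158935515057/82145690 ≈ 50629.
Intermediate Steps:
n = -7018/15165 ≈ -0.46278
-23429/n + 19924/11705 = -23429/(-7018/15165) + 19924/11705 = -23429*(-15165/7018) + 19924*(1/11705) = 355300785/7018 + 19924/11705 = 4158935515057/82145690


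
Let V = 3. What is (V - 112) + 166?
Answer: 57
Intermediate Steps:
(V - 112) + 166 = (3 - 112) + 166 = -109 + 166 = 57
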